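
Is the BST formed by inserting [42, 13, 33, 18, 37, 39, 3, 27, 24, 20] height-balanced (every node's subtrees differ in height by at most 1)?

Tree (level-order array): [42, 13, None, 3, 33, None, None, 18, 37, None, 27, None, 39, 24, None, None, None, 20]
Definition: a tree is height-balanced if, at every node, |h(left) - h(right)| <= 1 (empty subtree has height -1).
Bottom-up per-node check:
  node 3: h_left=-1, h_right=-1, diff=0 [OK], height=0
  node 20: h_left=-1, h_right=-1, diff=0 [OK], height=0
  node 24: h_left=0, h_right=-1, diff=1 [OK], height=1
  node 27: h_left=1, h_right=-1, diff=2 [FAIL (|1--1|=2 > 1)], height=2
  node 18: h_left=-1, h_right=2, diff=3 [FAIL (|-1-2|=3 > 1)], height=3
  node 39: h_left=-1, h_right=-1, diff=0 [OK], height=0
  node 37: h_left=-1, h_right=0, diff=1 [OK], height=1
  node 33: h_left=3, h_right=1, diff=2 [FAIL (|3-1|=2 > 1)], height=4
  node 13: h_left=0, h_right=4, diff=4 [FAIL (|0-4|=4 > 1)], height=5
  node 42: h_left=5, h_right=-1, diff=6 [FAIL (|5--1|=6 > 1)], height=6
Node 27 violates the condition: |1 - -1| = 2 > 1.
Result: Not balanced


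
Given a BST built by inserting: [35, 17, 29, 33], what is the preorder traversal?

Tree insertion order: [35, 17, 29, 33]
Tree (level-order array): [35, 17, None, None, 29, None, 33]
Preorder traversal: [35, 17, 29, 33]


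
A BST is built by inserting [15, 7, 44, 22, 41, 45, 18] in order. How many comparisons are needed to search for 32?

Search path for 32: 15 -> 44 -> 22 -> 41
Found: False
Comparisons: 4


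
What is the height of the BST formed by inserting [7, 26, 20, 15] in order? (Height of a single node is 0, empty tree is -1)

Insertion order: [7, 26, 20, 15]
Tree (level-order array): [7, None, 26, 20, None, 15]
Compute height bottom-up (empty subtree = -1):
  height(15) = 1 + max(-1, -1) = 0
  height(20) = 1 + max(0, -1) = 1
  height(26) = 1 + max(1, -1) = 2
  height(7) = 1 + max(-1, 2) = 3
Height = 3


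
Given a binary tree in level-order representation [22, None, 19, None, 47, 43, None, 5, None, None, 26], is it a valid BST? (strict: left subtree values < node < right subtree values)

Level-order array: [22, None, 19, None, 47, 43, None, 5, None, None, 26]
Validate using subtree bounds (lo, hi): at each node, require lo < value < hi,
then recurse left with hi=value and right with lo=value.
Preorder trace (stopping at first violation):
  at node 22 with bounds (-inf, +inf): OK
  at node 19 with bounds (22, +inf): VIOLATION
Node 19 violates its bound: not (22 < 19 < +inf).
Result: Not a valid BST


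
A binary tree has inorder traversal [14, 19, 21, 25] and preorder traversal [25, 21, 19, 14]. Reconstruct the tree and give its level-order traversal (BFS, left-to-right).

Inorder:  [14, 19, 21, 25]
Preorder: [25, 21, 19, 14]
Algorithm: preorder visits root first, so consume preorder in order;
for each root, split the current inorder slice at that value into
left-subtree inorder and right-subtree inorder, then recurse.
Recursive splits:
  root=25; inorder splits into left=[14, 19, 21], right=[]
  root=21; inorder splits into left=[14, 19], right=[]
  root=19; inorder splits into left=[14], right=[]
  root=14; inorder splits into left=[], right=[]
Reconstructed level-order: [25, 21, 19, 14]


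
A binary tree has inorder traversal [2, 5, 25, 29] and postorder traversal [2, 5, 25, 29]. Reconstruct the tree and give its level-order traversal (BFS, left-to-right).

Inorder:   [2, 5, 25, 29]
Postorder: [2, 5, 25, 29]
Algorithm: postorder visits root last, so walk postorder right-to-left;
each value is the root of the current inorder slice — split it at that
value, recurse on the right subtree first, then the left.
Recursive splits:
  root=29; inorder splits into left=[2, 5, 25], right=[]
  root=25; inorder splits into left=[2, 5], right=[]
  root=5; inorder splits into left=[2], right=[]
  root=2; inorder splits into left=[], right=[]
Reconstructed level-order: [29, 25, 5, 2]


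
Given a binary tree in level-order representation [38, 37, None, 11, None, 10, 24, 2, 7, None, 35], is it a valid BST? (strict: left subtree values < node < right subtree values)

Level-order array: [38, 37, None, 11, None, 10, 24, 2, 7, None, 35]
Validate using subtree bounds (lo, hi): at each node, require lo < value < hi,
then recurse left with hi=value and right with lo=value.
Preorder trace (stopping at first violation):
  at node 38 with bounds (-inf, +inf): OK
  at node 37 with bounds (-inf, 38): OK
  at node 11 with bounds (-inf, 37): OK
  at node 10 with bounds (-inf, 11): OK
  at node 2 with bounds (-inf, 10): OK
  at node 7 with bounds (10, 11): VIOLATION
Node 7 violates its bound: not (10 < 7 < 11).
Result: Not a valid BST


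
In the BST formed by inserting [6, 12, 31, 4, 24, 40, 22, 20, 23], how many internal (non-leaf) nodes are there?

Tree built from: [6, 12, 31, 4, 24, 40, 22, 20, 23]
Tree (level-order array): [6, 4, 12, None, None, None, 31, 24, 40, 22, None, None, None, 20, 23]
Rule: An internal node has at least one child.
Per-node child counts:
  node 6: 2 child(ren)
  node 4: 0 child(ren)
  node 12: 1 child(ren)
  node 31: 2 child(ren)
  node 24: 1 child(ren)
  node 22: 2 child(ren)
  node 20: 0 child(ren)
  node 23: 0 child(ren)
  node 40: 0 child(ren)
Matching nodes: [6, 12, 31, 24, 22]
Count of internal (non-leaf) nodes: 5


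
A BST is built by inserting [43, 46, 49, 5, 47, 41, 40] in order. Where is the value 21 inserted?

Starting tree (level order): [43, 5, 46, None, 41, None, 49, 40, None, 47]
Insertion path: 43 -> 5 -> 41 -> 40
Result: insert 21 as left child of 40
Final tree (level order): [43, 5, 46, None, 41, None, 49, 40, None, 47, None, 21]


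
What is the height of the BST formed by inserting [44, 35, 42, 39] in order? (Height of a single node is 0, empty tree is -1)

Insertion order: [44, 35, 42, 39]
Tree (level-order array): [44, 35, None, None, 42, 39]
Compute height bottom-up (empty subtree = -1):
  height(39) = 1 + max(-1, -1) = 0
  height(42) = 1 + max(0, -1) = 1
  height(35) = 1 + max(-1, 1) = 2
  height(44) = 1 + max(2, -1) = 3
Height = 3


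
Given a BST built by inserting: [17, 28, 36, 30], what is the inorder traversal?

Tree insertion order: [17, 28, 36, 30]
Tree (level-order array): [17, None, 28, None, 36, 30]
Inorder traversal: [17, 28, 30, 36]


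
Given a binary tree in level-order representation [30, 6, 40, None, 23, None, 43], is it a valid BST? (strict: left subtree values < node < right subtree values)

Level-order array: [30, 6, 40, None, 23, None, 43]
Validate using subtree bounds (lo, hi): at each node, require lo < value < hi,
then recurse left with hi=value and right with lo=value.
Preorder trace (stopping at first violation):
  at node 30 with bounds (-inf, +inf): OK
  at node 6 with bounds (-inf, 30): OK
  at node 23 with bounds (6, 30): OK
  at node 40 with bounds (30, +inf): OK
  at node 43 with bounds (40, +inf): OK
No violation found at any node.
Result: Valid BST


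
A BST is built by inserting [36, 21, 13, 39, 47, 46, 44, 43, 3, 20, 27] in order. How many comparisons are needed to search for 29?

Search path for 29: 36 -> 21 -> 27
Found: False
Comparisons: 3


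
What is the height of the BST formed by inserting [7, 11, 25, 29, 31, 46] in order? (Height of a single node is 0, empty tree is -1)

Insertion order: [7, 11, 25, 29, 31, 46]
Tree (level-order array): [7, None, 11, None, 25, None, 29, None, 31, None, 46]
Compute height bottom-up (empty subtree = -1):
  height(46) = 1 + max(-1, -1) = 0
  height(31) = 1 + max(-1, 0) = 1
  height(29) = 1 + max(-1, 1) = 2
  height(25) = 1 + max(-1, 2) = 3
  height(11) = 1 + max(-1, 3) = 4
  height(7) = 1 + max(-1, 4) = 5
Height = 5


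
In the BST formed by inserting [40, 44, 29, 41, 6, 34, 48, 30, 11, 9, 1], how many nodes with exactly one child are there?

Tree built from: [40, 44, 29, 41, 6, 34, 48, 30, 11, 9, 1]
Tree (level-order array): [40, 29, 44, 6, 34, 41, 48, 1, 11, 30, None, None, None, None, None, None, None, 9]
Rule: These are nodes with exactly 1 non-null child.
Per-node child counts:
  node 40: 2 child(ren)
  node 29: 2 child(ren)
  node 6: 2 child(ren)
  node 1: 0 child(ren)
  node 11: 1 child(ren)
  node 9: 0 child(ren)
  node 34: 1 child(ren)
  node 30: 0 child(ren)
  node 44: 2 child(ren)
  node 41: 0 child(ren)
  node 48: 0 child(ren)
Matching nodes: [11, 34]
Count of nodes with exactly one child: 2


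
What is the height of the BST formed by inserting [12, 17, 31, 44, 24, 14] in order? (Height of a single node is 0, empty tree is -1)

Insertion order: [12, 17, 31, 44, 24, 14]
Tree (level-order array): [12, None, 17, 14, 31, None, None, 24, 44]
Compute height bottom-up (empty subtree = -1):
  height(14) = 1 + max(-1, -1) = 0
  height(24) = 1 + max(-1, -1) = 0
  height(44) = 1 + max(-1, -1) = 0
  height(31) = 1 + max(0, 0) = 1
  height(17) = 1 + max(0, 1) = 2
  height(12) = 1 + max(-1, 2) = 3
Height = 3


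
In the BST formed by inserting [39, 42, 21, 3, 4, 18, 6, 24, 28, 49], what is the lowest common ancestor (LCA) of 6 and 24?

Tree insertion order: [39, 42, 21, 3, 4, 18, 6, 24, 28, 49]
Tree (level-order array): [39, 21, 42, 3, 24, None, 49, None, 4, None, 28, None, None, None, 18, None, None, 6]
In a BST, the LCA of p=6, q=24 is the first node v on the
root-to-leaf path with p <= v <= q (go left if both < v, right if both > v).
Walk from root:
  at 39: both 6 and 24 < 39, go left
  at 21: 6 <= 21 <= 24, this is the LCA
LCA = 21


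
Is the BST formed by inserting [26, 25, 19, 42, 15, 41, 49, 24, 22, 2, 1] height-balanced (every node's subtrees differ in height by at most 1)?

Tree (level-order array): [26, 25, 42, 19, None, 41, 49, 15, 24, None, None, None, None, 2, None, 22, None, 1]
Definition: a tree is height-balanced if, at every node, |h(left) - h(right)| <= 1 (empty subtree has height -1).
Bottom-up per-node check:
  node 1: h_left=-1, h_right=-1, diff=0 [OK], height=0
  node 2: h_left=0, h_right=-1, diff=1 [OK], height=1
  node 15: h_left=1, h_right=-1, diff=2 [FAIL (|1--1|=2 > 1)], height=2
  node 22: h_left=-1, h_right=-1, diff=0 [OK], height=0
  node 24: h_left=0, h_right=-1, diff=1 [OK], height=1
  node 19: h_left=2, h_right=1, diff=1 [OK], height=3
  node 25: h_left=3, h_right=-1, diff=4 [FAIL (|3--1|=4 > 1)], height=4
  node 41: h_left=-1, h_right=-1, diff=0 [OK], height=0
  node 49: h_left=-1, h_right=-1, diff=0 [OK], height=0
  node 42: h_left=0, h_right=0, diff=0 [OK], height=1
  node 26: h_left=4, h_right=1, diff=3 [FAIL (|4-1|=3 > 1)], height=5
Node 15 violates the condition: |1 - -1| = 2 > 1.
Result: Not balanced


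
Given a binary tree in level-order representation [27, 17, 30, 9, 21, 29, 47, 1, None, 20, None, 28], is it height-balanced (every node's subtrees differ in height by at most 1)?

Tree (level-order array): [27, 17, 30, 9, 21, 29, 47, 1, None, 20, None, 28]
Definition: a tree is height-balanced if, at every node, |h(left) - h(right)| <= 1 (empty subtree has height -1).
Bottom-up per-node check:
  node 1: h_left=-1, h_right=-1, diff=0 [OK], height=0
  node 9: h_left=0, h_right=-1, diff=1 [OK], height=1
  node 20: h_left=-1, h_right=-1, diff=0 [OK], height=0
  node 21: h_left=0, h_right=-1, diff=1 [OK], height=1
  node 17: h_left=1, h_right=1, diff=0 [OK], height=2
  node 28: h_left=-1, h_right=-1, diff=0 [OK], height=0
  node 29: h_left=0, h_right=-1, diff=1 [OK], height=1
  node 47: h_left=-1, h_right=-1, diff=0 [OK], height=0
  node 30: h_left=1, h_right=0, diff=1 [OK], height=2
  node 27: h_left=2, h_right=2, diff=0 [OK], height=3
All nodes satisfy the balance condition.
Result: Balanced


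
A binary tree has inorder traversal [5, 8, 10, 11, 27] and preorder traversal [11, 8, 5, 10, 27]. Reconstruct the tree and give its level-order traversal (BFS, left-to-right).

Inorder:  [5, 8, 10, 11, 27]
Preorder: [11, 8, 5, 10, 27]
Algorithm: preorder visits root first, so consume preorder in order;
for each root, split the current inorder slice at that value into
left-subtree inorder and right-subtree inorder, then recurse.
Recursive splits:
  root=11; inorder splits into left=[5, 8, 10], right=[27]
  root=8; inorder splits into left=[5], right=[10]
  root=5; inorder splits into left=[], right=[]
  root=10; inorder splits into left=[], right=[]
  root=27; inorder splits into left=[], right=[]
Reconstructed level-order: [11, 8, 27, 5, 10]


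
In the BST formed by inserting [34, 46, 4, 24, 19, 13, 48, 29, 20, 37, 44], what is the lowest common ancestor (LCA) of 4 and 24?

Tree insertion order: [34, 46, 4, 24, 19, 13, 48, 29, 20, 37, 44]
Tree (level-order array): [34, 4, 46, None, 24, 37, 48, 19, 29, None, 44, None, None, 13, 20]
In a BST, the LCA of p=4, q=24 is the first node v on the
root-to-leaf path with p <= v <= q (go left if both < v, right if both > v).
Walk from root:
  at 34: both 4 and 24 < 34, go left
  at 4: 4 <= 4 <= 24, this is the LCA
LCA = 4


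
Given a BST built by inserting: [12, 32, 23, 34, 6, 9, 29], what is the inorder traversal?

Tree insertion order: [12, 32, 23, 34, 6, 9, 29]
Tree (level-order array): [12, 6, 32, None, 9, 23, 34, None, None, None, 29]
Inorder traversal: [6, 9, 12, 23, 29, 32, 34]


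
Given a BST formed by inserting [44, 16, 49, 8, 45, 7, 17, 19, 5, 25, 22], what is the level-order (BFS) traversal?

Tree insertion order: [44, 16, 49, 8, 45, 7, 17, 19, 5, 25, 22]
Tree (level-order array): [44, 16, 49, 8, 17, 45, None, 7, None, None, 19, None, None, 5, None, None, 25, None, None, 22]
BFS from the root, enqueuing left then right child of each popped node:
  queue [44] -> pop 44, enqueue [16, 49], visited so far: [44]
  queue [16, 49] -> pop 16, enqueue [8, 17], visited so far: [44, 16]
  queue [49, 8, 17] -> pop 49, enqueue [45], visited so far: [44, 16, 49]
  queue [8, 17, 45] -> pop 8, enqueue [7], visited so far: [44, 16, 49, 8]
  queue [17, 45, 7] -> pop 17, enqueue [19], visited so far: [44, 16, 49, 8, 17]
  queue [45, 7, 19] -> pop 45, enqueue [none], visited so far: [44, 16, 49, 8, 17, 45]
  queue [7, 19] -> pop 7, enqueue [5], visited so far: [44, 16, 49, 8, 17, 45, 7]
  queue [19, 5] -> pop 19, enqueue [25], visited so far: [44, 16, 49, 8, 17, 45, 7, 19]
  queue [5, 25] -> pop 5, enqueue [none], visited so far: [44, 16, 49, 8, 17, 45, 7, 19, 5]
  queue [25] -> pop 25, enqueue [22], visited so far: [44, 16, 49, 8, 17, 45, 7, 19, 5, 25]
  queue [22] -> pop 22, enqueue [none], visited so far: [44, 16, 49, 8, 17, 45, 7, 19, 5, 25, 22]
Result: [44, 16, 49, 8, 17, 45, 7, 19, 5, 25, 22]


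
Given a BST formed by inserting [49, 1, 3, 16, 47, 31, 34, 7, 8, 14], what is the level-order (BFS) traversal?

Tree insertion order: [49, 1, 3, 16, 47, 31, 34, 7, 8, 14]
Tree (level-order array): [49, 1, None, None, 3, None, 16, 7, 47, None, 8, 31, None, None, 14, None, 34]
BFS from the root, enqueuing left then right child of each popped node:
  queue [49] -> pop 49, enqueue [1], visited so far: [49]
  queue [1] -> pop 1, enqueue [3], visited so far: [49, 1]
  queue [3] -> pop 3, enqueue [16], visited so far: [49, 1, 3]
  queue [16] -> pop 16, enqueue [7, 47], visited so far: [49, 1, 3, 16]
  queue [7, 47] -> pop 7, enqueue [8], visited so far: [49, 1, 3, 16, 7]
  queue [47, 8] -> pop 47, enqueue [31], visited so far: [49, 1, 3, 16, 7, 47]
  queue [8, 31] -> pop 8, enqueue [14], visited so far: [49, 1, 3, 16, 7, 47, 8]
  queue [31, 14] -> pop 31, enqueue [34], visited so far: [49, 1, 3, 16, 7, 47, 8, 31]
  queue [14, 34] -> pop 14, enqueue [none], visited so far: [49, 1, 3, 16, 7, 47, 8, 31, 14]
  queue [34] -> pop 34, enqueue [none], visited so far: [49, 1, 3, 16, 7, 47, 8, 31, 14, 34]
Result: [49, 1, 3, 16, 7, 47, 8, 31, 14, 34]


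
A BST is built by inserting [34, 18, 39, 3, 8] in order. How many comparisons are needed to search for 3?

Search path for 3: 34 -> 18 -> 3
Found: True
Comparisons: 3


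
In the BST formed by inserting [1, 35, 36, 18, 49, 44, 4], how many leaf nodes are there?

Tree built from: [1, 35, 36, 18, 49, 44, 4]
Tree (level-order array): [1, None, 35, 18, 36, 4, None, None, 49, None, None, 44]
Rule: A leaf has 0 children.
Per-node child counts:
  node 1: 1 child(ren)
  node 35: 2 child(ren)
  node 18: 1 child(ren)
  node 4: 0 child(ren)
  node 36: 1 child(ren)
  node 49: 1 child(ren)
  node 44: 0 child(ren)
Matching nodes: [4, 44]
Count of leaf nodes: 2


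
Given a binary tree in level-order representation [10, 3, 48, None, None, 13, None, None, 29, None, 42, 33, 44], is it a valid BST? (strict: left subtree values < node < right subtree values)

Level-order array: [10, 3, 48, None, None, 13, None, None, 29, None, 42, 33, 44]
Validate using subtree bounds (lo, hi): at each node, require lo < value < hi,
then recurse left with hi=value and right with lo=value.
Preorder trace (stopping at first violation):
  at node 10 with bounds (-inf, +inf): OK
  at node 3 with bounds (-inf, 10): OK
  at node 48 with bounds (10, +inf): OK
  at node 13 with bounds (10, 48): OK
  at node 29 with bounds (13, 48): OK
  at node 42 with bounds (29, 48): OK
  at node 33 with bounds (29, 42): OK
  at node 44 with bounds (42, 48): OK
No violation found at any node.
Result: Valid BST


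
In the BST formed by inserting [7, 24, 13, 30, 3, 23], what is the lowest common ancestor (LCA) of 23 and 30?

Tree insertion order: [7, 24, 13, 30, 3, 23]
Tree (level-order array): [7, 3, 24, None, None, 13, 30, None, 23]
In a BST, the LCA of p=23, q=30 is the first node v on the
root-to-leaf path with p <= v <= q (go left if both < v, right if both > v).
Walk from root:
  at 7: both 23 and 30 > 7, go right
  at 24: 23 <= 24 <= 30, this is the LCA
LCA = 24


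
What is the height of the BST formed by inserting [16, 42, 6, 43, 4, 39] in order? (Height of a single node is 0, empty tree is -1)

Insertion order: [16, 42, 6, 43, 4, 39]
Tree (level-order array): [16, 6, 42, 4, None, 39, 43]
Compute height bottom-up (empty subtree = -1):
  height(4) = 1 + max(-1, -1) = 0
  height(6) = 1 + max(0, -1) = 1
  height(39) = 1 + max(-1, -1) = 0
  height(43) = 1 + max(-1, -1) = 0
  height(42) = 1 + max(0, 0) = 1
  height(16) = 1 + max(1, 1) = 2
Height = 2


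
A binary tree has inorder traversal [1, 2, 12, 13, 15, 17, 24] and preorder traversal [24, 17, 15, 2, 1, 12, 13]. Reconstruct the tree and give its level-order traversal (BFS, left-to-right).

Inorder:  [1, 2, 12, 13, 15, 17, 24]
Preorder: [24, 17, 15, 2, 1, 12, 13]
Algorithm: preorder visits root first, so consume preorder in order;
for each root, split the current inorder slice at that value into
left-subtree inorder and right-subtree inorder, then recurse.
Recursive splits:
  root=24; inorder splits into left=[1, 2, 12, 13, 15, 17], right=[]
  root=17; inorder splits into left=[1, 2, 12, 13, 15], right=[]
  root=15; inorder splits into left=[1, 2, 12, 13], right=[]
  root=2; inorder splits into left=[1], right=[12, 13]
  root=1; inorder splits into left=[], right=[]
  root=12; inorder splits into left=[], right=[13]
  root=13; inorder splits into left=[], right=[]
Reconstructed level-order: [24, 17, 15, 2, 1, 12, 13]


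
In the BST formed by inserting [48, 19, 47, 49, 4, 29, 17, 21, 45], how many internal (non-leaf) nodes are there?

Tree built from: [48, 19, 47, 49, 4, 29, 17, 21, 45]
Tree (level-order array): [48, 19, 49, 4, 47, None, None, None, 17, 29, None, None, None, 21, 45]
Rule: An internal node has at least one child.
Per-node child counts:
  node 48: 2 child(ren)
  node 19: 2 child(ren)
  node 4: 1 child(ren)
  node 17: 0 child(ren)
  node 47: 1 child(ren)
  node 29: 2 child(ren)
  node 21: 0 child(ren)
  node 45: 0 child(ren)
  node 49: 0 child(ren)
Matching nodes: [48, 19, 4, 47, 29]
Count of internal (non-leaf) nodes: 5


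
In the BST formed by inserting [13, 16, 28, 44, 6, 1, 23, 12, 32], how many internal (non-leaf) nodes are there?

Tree built from: [13, 16, 28, 44, 6, 1, 23, 12, 32]
Tree (level-order array): [13, 6, 16, 1, 12, None, 28, None, None, None, None, 23, 44, None, None, 32]
Rule: An internal node has at least one child.
Per-node child counts:
  node 13: 2 child(ren)
  node 6: 2 child(ren)
  node 1: 0 child(ren)
  node 12: 0 child(ren)
  node 16: 1 child(ren)
  node 28: 2 child(ren)
  node 23: 0 child(ren)
  node 44: 1 child(ren)
  node 32: 0 child(ren)
Matching nodes: [13, 6, 16, 28, 44]
Count of internal (non-leaf) nodes: 5


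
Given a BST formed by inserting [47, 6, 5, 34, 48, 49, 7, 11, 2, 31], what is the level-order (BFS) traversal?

Tree insertion order: [47, 6, 5, 34, 48, 49, 7, 11, 2, 31]
Tree (level-order array): [47, 6, 48, 5, 34, None, 49, 2, None, 7, None, None, None, None, None, None, 11, None, 31]
BFS from the root, enqueuing left then right child of each popped node:
  queue [47] -> pop 47, enqueue [6, 48], visited so far: [47]
  queue [6, 48] -> pop 6, enqueue [5, 34], visited so far: [47, 6]
  queue [48, 5, 34] -> pop 48, enqueue [49], visited so far: [47, 6, 48]
  queue [5, 34, 49] -> pop 5, enqueue [2], visited so far: [47, 6, 48, 5]
  queue [34, 49, 2] -> pop 34, enqueue [7], visited so far: [47, 6, 48, 5, 34]
  queue [49, 2, 7] -> pop 49, enqueue [none], visited so far: [47, 6, 48, 5, 34, 49]
  queue [2, 7] -> pop 2, enqueue [none], visited so far: [47, 6, 48, 5, 34, 49, 2]
  queue [7] -> pop 7, enqueue [11], visited so far: [47, 6, 48, 5, 34, 49, 2, 7]
  queue [11] -> pop 11, enqueue [31], visited so far: [47, 6, 48, 5, 34, 49, 2, 7, 11]
  queue [31] -> pop 31, enqueue [none], visited so far: [47, 6, 48, 5, 34, 49, 2, 7, 11, 31]
Result: [47, 6, 48, 5, 34, 49, 2, 7, 11, 31]


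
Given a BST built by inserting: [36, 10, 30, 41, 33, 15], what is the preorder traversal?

Tree insertion order: [36, 10, 30, 41, 33, 15]
Tree (level-order array): [36, 10, 41, None, 30, None, None, 15, 33]
Preorder traversal: [36, 10, 30, 15, 33, 41]


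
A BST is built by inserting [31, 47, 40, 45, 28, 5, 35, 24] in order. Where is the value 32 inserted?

Starting tree (level order): [31, 28, 47, 5, None, 40, None, None, 24, 35, 45]
Insertion path: 31 -> 47 -> 40 -> 35
Result: insert 32 as left child of 35
Final tree (level order): [31, 28, 47, 5, None, 40, None, None, 24, 35, 45, None, None, 32]


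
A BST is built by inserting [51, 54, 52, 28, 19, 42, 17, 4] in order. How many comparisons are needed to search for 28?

Search path for 28: 51 -> 28
Found: True
Comparisons: 2


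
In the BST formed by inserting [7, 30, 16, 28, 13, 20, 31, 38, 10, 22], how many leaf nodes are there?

Tree built from: [7, 30, 16, 28, 13, 20, 31, 38, 10, 22]
Tree (level-order array): [7, None, 30, 16, 31, 13, 28, None, 38, 10, None, 20, None, None, None, None, None, None, 22]
Rule: A leaf has 0 children.
Per-node child counts:
  node 7: 1 child(ren)
  node 30: 2 child(ren)
  node 16: 2 child(ren)
  node 13: 1 child(ren)
  node 10: 0 child(ren)
  node 28: 1 child(ren)
  node 20: 1 child(ren)
  node 22: 0 child(ren)
  node 31: 1 child(ren)
  node 38: 0 child(ren)
Matching nodes: [10, 22, 38]
Count of leaf nodes: 3


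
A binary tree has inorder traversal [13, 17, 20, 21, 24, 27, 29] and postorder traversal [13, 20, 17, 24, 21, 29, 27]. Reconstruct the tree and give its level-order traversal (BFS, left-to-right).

Inorder:   [13, 17, 20, 21, 24, 27, 29]
Postorder: [13, 20, 17, 24, 21, 29, 27]
Algorithm: postorder visits root last, so walk postorder right-to-left;
each value is the root of the current inorder slice — split it at that
value, recurse on the right subtree first, then the left.
Recursive splits:
  root=27; inorder splits into left=[13, 17, 20, 21, 24], right=[29]
  root=29; inorder splits into left=[], right=[]
  root=21; inorder splits into left=[13, 17, 20], right=[24]
  root=24; inorder splits into left=[], right=[]
  root=17; inorder splits into left=[13], right=[20]
  root=20; inorder splits into left=[], right=[]
  root=13; inorder splits into left=[], right=[]
Reconstructed level-order: [27, 21, 29, 17, 24, 13, 20]


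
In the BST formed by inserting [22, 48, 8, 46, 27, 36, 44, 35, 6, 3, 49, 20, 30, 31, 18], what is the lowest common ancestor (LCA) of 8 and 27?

Tree insertion order: [22, 48, 8, 46, 27, 36, 44, 35, 6, 3, 49, 20, 30, 31, 18]
Tree (level-order array): [22, 8, 48, 6, 20, 46, 49, 3, None, 18, None, 27, None, None, None, None, None, None, None, None, 36, 35, 44, 30, None, None, None, None, 31]
In a BST, the LCA of p=8, q=27 is the first node v on the
root-to-leaf path with p <= v <= q (go left if both < v, right if both > v).
Walk from root:
  at 22: 8 <= 22 <= 27, this is the LCA
LCA = 22


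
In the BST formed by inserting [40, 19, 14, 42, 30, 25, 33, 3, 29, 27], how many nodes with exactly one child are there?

Tree built from: [40, 19, 14, 42, 30, 25, 33, 3, 29, 27]
Tree (level-order array): [40, 19, 42, 14, 30, None, None, 3, None, 25, 33, None, None, None, 29, None, None, 27]
Rule: These are nodes with exactly 1 non-null child.
Per-node child counts:
  node 40: 2 child(ren)
  node 19: 2 child(ren)
  node 14: 1 child(ren)
  node 3: 0 child(ren)
  node 30: 2 child(ren)
  node 25: 1 child(ren)
  node 29: 1 child(ren)
  node 27: 0 child(ren)
  node 33: 0 child(ren)
  node 42: 0 child(ren)
Matching nodes: [14, 25, 29]
Count of nodes with exactly one child: 3


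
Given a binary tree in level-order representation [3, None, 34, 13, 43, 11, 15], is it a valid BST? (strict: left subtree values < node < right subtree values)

Level-order array: [3, None, 34, 13, 43, 11, 15]
Validate using subtree bounds (lo, hi): at each node, require lo < value < hi,
then recurse left with hi=value and right with lo=value.
Preorder trace (stopping at first violation):
  at node 3 with bounds (-inf, +inf): OK
  at node 34 with bounds (3, +inf): OK
  at node 13 with bounds (3, 34): OK
  at node 11 with bounds (3, 13): OK
  at node 15 with bounds (13, 34): OK
  at node 43 with bounds (34, +inf): OK
No violation found at any node.
Result: Valid BST


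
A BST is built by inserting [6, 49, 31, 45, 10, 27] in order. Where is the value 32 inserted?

Starting tree (level order): [6, None, 49, 31, None, 10, 45, None, 27]
Insertion path: 6 -> 49 -> 31 -> 45
Result: insert 32 as left child of 45
Final tree (level order): [6, None, 49, 31, None, 10, 45, None, 27, 32]


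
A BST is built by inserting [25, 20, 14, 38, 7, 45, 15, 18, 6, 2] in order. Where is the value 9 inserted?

Starting tree (level order): [25, 20, 38, 14, None, None, 45, 7, 15, None, None, 6, None, None, 18, 2]
Insertion path: 25 -> 20 -> 14 -> 7
Result: insert 9 as right child of 7
Final tree (level order): [25, 20, 38, 14, None, None, 45, 7, 15, None, None, 6, 9, None, 18, 2]


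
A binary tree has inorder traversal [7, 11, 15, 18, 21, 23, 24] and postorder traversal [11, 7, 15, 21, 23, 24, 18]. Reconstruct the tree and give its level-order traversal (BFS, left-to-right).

Inorder:   [7, 11, 15, 18, 21, 23, 24]
Postorder: [11, 7, 15, 21, 23, 24, 18]
Algorithm: postorder visits root last, so walk postorder right-to-left;
each value is the root of the current inorder slice — split it at that
value, recurse on the right subtree first, then the left.
Recursive splits:
  root=18; inorder splits into left=[7, 11, 15], right=[21, 23, 24]
  root=24; inorder splits into left=[21, 23], right=[]
  root=23; inorder splits into left=[21], right=[]
  root=21; inorder splits into left=[], right=[]
  root=15; inorder splits into left=[7, 11], right=[]
  root=7; inorder splits into left=[], right=[11]
  root=11; inorder splits into left=[], right=[]
Reconstructed level-order: [18, 15, 24, 7, 23, 11, 21]


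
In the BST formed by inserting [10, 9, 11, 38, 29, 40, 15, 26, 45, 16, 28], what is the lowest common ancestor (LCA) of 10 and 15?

Tree insertion order: [10, 9, 11, 38, 29, 40, 15, 26, 45, 16, 28]
Tree (level-order array): [10, 9, 11, None, None, None, 38, 29, 40, 15, None, None, 45, None, 26, None, None, 16, 28]
In a BST, the LCA of p=10, q=15 is the first node v on the
root-to-leaf path with p <= v <= q (go left if both < v, right if both > v).
Walk from root:
  at 10: 10 <= 10 <= 15, this is the LCA
LCA = 10


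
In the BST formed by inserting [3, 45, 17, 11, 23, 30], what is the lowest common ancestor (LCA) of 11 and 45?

Tree insertion order: [3, 45, 17, 11, 23, 30]
Tree (level-order array): [3, None, 45, 17, None, 11, 23, None, None, None, 30]
In a BST, the LCA of p=11, q=45 is the first node v on the
root-to-leaf path with p <= v <= q (go left if both < v, right if both > v).
Walk from root:
  at 3: both 11 and 45 > 3, go right
  at 45: 11 <= 45 <= 45, this is the LCA
LCA = 45


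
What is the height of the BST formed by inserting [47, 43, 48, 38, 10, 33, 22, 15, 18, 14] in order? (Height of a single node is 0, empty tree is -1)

Insertion order: [47, 43, 48, 38, 10, 33, 22, 15, 18, 14]
Tree (level-order array): [47, 43, 48, 38, None, None, None, 10, None, None, 33, 22, None, 15, None, 14, 18]
Compute height bottom-up (empty subtree = -1):
  height(14) = 1 + max(-1, -1) = 0
  height(18) = 1 + max(-1, -1) = 0
  height(15) = 1 + max(0, 0) = 1
  height(22) = 1 + max(1, -1) = 2
  height(33) = 1 + max(2, -1) = 3
  height(10) = 1 + max(-1, 3) = 4
  height(38) = 1 + max(4, -1) = 5
  height(43) = 1 + max(5, -1) = 6
  height(48) = 1 + max(-1, -1) = 0
  height(47) = 1 + max(6, 0) = 7
Height = 7


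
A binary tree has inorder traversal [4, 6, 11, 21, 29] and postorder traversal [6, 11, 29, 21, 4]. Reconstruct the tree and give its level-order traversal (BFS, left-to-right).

Inorder:   [4, 6, 11, 21, 29]
Postorder: [6, 11, 29, 21, 4]
Algorithm: postorder visits root last, so walk postorder right-to-left;
each value is the root of the current inorder slice — split it at that
value, recurse on the right subtree first, then the left.
Recursive splits:
  root=4; inorder splits into left=[], right=[6, 11, 21, 29]
  root=21; inorder splits into left=[6, 11], right=[29]
  root=29; inorder splits into left=[], right=[]
  root=11; inorder splits into left=[6], right=[]
  root=6; inorder splits into left=[], right=[]
Reconstructed level-order: [4, 21, 11, 29, 6]


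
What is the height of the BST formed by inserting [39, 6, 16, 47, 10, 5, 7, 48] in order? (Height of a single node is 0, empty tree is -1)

Insertion order: [39, 6, 16, 47, 10, 5, 7, 48]
Tree (level-order array): [39, 6, 47, 5, 16, None, 48, None, None, 10, None, None, None, 7]
Compute height bottom-up (empty subtree = -1):
  height(5) = 1 + max(-1, -1) = 0
  height(7) = 1 + max(-1, -1) = 0
  height(10) = 1 + max(0, -1) = 1
  height(16) = 1 + max(1, -1) = 2
  height(6) = 1 + max(0, 2) = 3
  height(48) = 1 + max(-1, -1) = 0
  height(47) = 1 + max(-1, 0) = 1
  height(39) = 1 + max(3, 1) = 4
Height = 4


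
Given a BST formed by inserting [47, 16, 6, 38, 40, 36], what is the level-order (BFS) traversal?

Tree insertion order: [47, 16, 6, 38, 40, 36]
Tree (level-order array): [47, 16, None, 6, 38, None, None, 36, 40]
BFS from the root, enqueuing left then right child of each popped node:
  queue [47] -> pop 47, enqueue [16], visited so far: [47]
  queue [16] -> pop 16, enqueue [6, 38], visited so far: [47, 16]
  queue [6, 38] -> pop 6, enqueue [none], visited so far: [47, 16, 6]
  queue [38] -> pop 38, enqueue [36, 40], visited so far: [47, 16, 6, 38]
  queue [36, 40] -> pop 36, enqueue [none], visited so far: [47, 16, 6, 38, 36]
  queue [40] -> pop 40, enqueue [none], visited so far: [47, 16, 6, 38, 36, 40]
Result: [47, 16, 6, 38, 36, 40]


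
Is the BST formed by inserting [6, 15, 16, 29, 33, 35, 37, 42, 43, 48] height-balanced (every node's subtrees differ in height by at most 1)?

Tree (level-order array): [6, None, 15, None, 16, None, 29, None, 33, None, 35, None, 37, None, 42, None, 43, None, 48]
Definition: a tree is height-balanced if, at every node, |h(left) - h(right)| <= 1 (empty subtree has height -1).
Bottom-up per-node check:
  node 48: h_left=-1, h_right=-1, diff=0 [OK], height=0
  node 43: h_left=-1, h_right=0, diff=1 [OK], height=1
  node 42: h_left=-1, h_right=1, diff=2 [FAIL (|-1-1|=2 > 1)], height=2
  node 37: h_left=-1, h_right=2, diff=3 [FAIL (|-1-2|=3 > 1)], height=3
  node 35: h_left=-1, h_right=3, diff=4 [FAIL (|-1-3|=4 > 1)], height=4
  node 33: h_left=-1, h_right=4, diff=5 [FAIL (|-1-4|=5 > 1)], height=5
  node 29: h_left=-1, h_right=5, diff=6 [FAIL (|-1-5|=6 > 1)], height=6
  node 16: h_left=-1, h_right=6, diff=7 [FAIL (|-1-6|=7 > 1)], height=7
  node 15: h_left=-1, h_right=7, diff=8 [FAIL (|-1-7|=8 > 1)], height=8
  node 6: h_left=-1, h_right=8, diff=9 [FAIL (|-1-8|=9 > 1)], height=9
Node 42 violates the condition: |-1 - 1| = 2 > 1.
Result: Not balanced


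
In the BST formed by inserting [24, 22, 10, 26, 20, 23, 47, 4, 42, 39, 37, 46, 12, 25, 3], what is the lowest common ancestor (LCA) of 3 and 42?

Tree insertion order: [24, 22, 10, 26, 20, 23, 47, 4, 42, 39, 37, 46, 12, 25, 3]
Tree (level-order array): [24, 22, 26, 10, 23, 25, 47, 4, 20, None, None, None, None, 42, None, 3, None, 12, None, 39, 46, None, None, None, None, 37]
In a BST, the LCA of p=3, q=42 is the first node v on the
root-to-leaf path with p <= v <= q (go left if both < v, right if both > v).
Walk from root:
  at 24: 3 <= 24 <= 42, this is the LCA
LCA = 24


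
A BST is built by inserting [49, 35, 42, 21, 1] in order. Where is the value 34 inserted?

Starting tree (level order): [49, 35, None, 21, 42, 1]
Insertion path: 49 -> 35 -> 21
Result: insert 34 as right child of 21
Final tree (level order): [49, 35, None, 21, 42, 1, 34]


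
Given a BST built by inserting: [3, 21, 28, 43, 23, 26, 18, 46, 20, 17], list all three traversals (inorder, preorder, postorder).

Tree insertion order: [3, 21, 28, 43, 23, 26, 18, 46, 20, 17]
Tree (level-order array): [3, None, 21, 18, 28, 17, 20, 23, 43, None, None, None, None, None, 26, None, 46]
Inorder (L, root, R): [3, 17, 18, 20, 21, 23, 26, 28, 43, 46]
Preorder (root, L, R): [3, 21, 18, 17, 20, 28, 23, 26, 43, 46]
Postorder (L, R, root): [17, 20, 18, 26, 23, 46, 43, 28, 21, 3]


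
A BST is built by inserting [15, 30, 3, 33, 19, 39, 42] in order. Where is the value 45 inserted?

Starting tree (level order): [15, 3, 30, None, None, 19, 33, None, None, None, 39, None, 42]
Insertion path: 15 -> 30 -> 33 -> 39 -> 42
Result: insert 45 as right child of 42
Final tree (level order): [15, 3, 30, None, None, 19, 33, None, None, None, 39, None, 42, None, 45]


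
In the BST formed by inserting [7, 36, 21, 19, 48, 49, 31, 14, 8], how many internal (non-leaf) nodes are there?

Tree built from: [7, 36, 21, 19, 48, 49, 31, 14, 8]
Tree (level-order array): [7, None, 36, 21, 48, 19, 31, None, 49, 14, None, None, None, None, None, 8]
Rule: An internal node has at least one child.
Per-node child counts:
  node 7: 1 child(ren)
  node 36: 2 child(ren)
  node 21: 2 child(ren)
  node 19: 1 child(ren)
  node 14: 1 child(ren)
  node 8: 0 child(ren)
  node 31: 0 child(ren)
  node 48: 1 child(ren)
  node 49: 0 child(ren)
Matching nodes: [7, 36, 21, 19, 14, 48]
Count of internal (non-leaf) nodes: 6


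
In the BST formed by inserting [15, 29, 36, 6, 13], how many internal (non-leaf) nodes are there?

Tree built from: [15, 29, 36, 6, 13]
Tree (level-order array): [15, 6, 29, None, 13, None, 36]
Rule: An internal node has at least one child.
Per-node child counts:
  node 15: 2 child(ren)
  node 6: 1 child(ren)
  node 13: 0 child(ren)
  node 29: 1 child(ren)
  node 36: 0 child(ren)
Matching nodes: [15, 6, 29]
Count of internal (non-leaf) nodes: 3


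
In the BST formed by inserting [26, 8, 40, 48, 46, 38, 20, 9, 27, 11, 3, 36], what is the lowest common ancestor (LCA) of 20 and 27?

Tree insertion order: [26, 8, 40, 48, 46, 38, 20, 9, 27, 11, 3, 36]
Tree (level-order array): [26, 8, 40, 3, 20, 38, 48, None, None, 9, None, 27, None, 46, None, None, 11, None, 36]
In a BST, the LCA of p=20, q=27 is the first node v on the
root-to-leaf path with p <= v <= q (go left if both < v, right if both > v).
Walk from root:
  at 26: 20 <= 26 <= 27, this is the LCA
LCA = 26


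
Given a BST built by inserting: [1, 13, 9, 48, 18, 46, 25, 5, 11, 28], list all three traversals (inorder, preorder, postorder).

Tree insertion order: [1, 13, 9, 48, 18, 46, 25, 5, 11, 28]
Tree (level-order array): [1, None, 13, 9, 48, 5, 11, 18, None, None, None, None, None, None, 46, 25, None, None, 28]
Inorder (L, root, R): [1, 5, 9, 11, 13, 18, 25, 28, 46, 48]
Preorder (root, L, R): [1, 13, 9, 5, 11, 48, 18, 46, 25, 28]
Postorder (L, R, root): [5, 11, 9, 28, 25, 46, 18, 48, 13, 1]


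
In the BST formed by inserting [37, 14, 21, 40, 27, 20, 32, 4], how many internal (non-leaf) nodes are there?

Tree built from: [37, 14, 21, 40, 27, 20, 32, 4]
Tree (level-order array): [37, 14, 40, 4, 21, None, None, None, None, 20, 27, None, None, None, 32]
Rule: An internal node has at least one child.
Per-node child counts:
  node 37: 2 child(ren)
  node 14: 2 child(ren)
  node 4: 0 child(ren)
  node 21: 2 child(ren)
  node 20: 0 child(ren)
  node 27: 1 child(ren)
  node 32: 0 child(ren)
  node 40: 0 child(ren)
Matching nodes: [37, 14, 21, 27]
Count of internal (non-leaf) nodes: 4


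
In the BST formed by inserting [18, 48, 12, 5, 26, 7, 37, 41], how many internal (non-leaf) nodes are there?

Tree built from: [18, 48, 12, 5, 26, 7, 37, 41]
Tree (level-order array): [18, 12, 48, 5, None, 26, None, None, 7, None, 37, None, None, None, 41]
Rule: An internal node has at least one child.
Per-node child counts:
  node 18: 2 child(ren)
  node 12: 1 child(ren)
  node 5: 1 child(ren)
  node 7: 0 child(ren)
  node 48: 1 child(ren)
  node 26: 1 child(ren)
  node 37: 1 child(ren)
  node 41: 0 child(ren)
Matching nodes: [18, 12, 5, 48, 26, 37]
Count of internal (non-leaf) nodes: 6


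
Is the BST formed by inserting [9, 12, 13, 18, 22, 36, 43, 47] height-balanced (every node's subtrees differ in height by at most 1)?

Tree (level-order array): [9, None, 12, None, 13, None, 18, None, 22, None, 36, None, 43, None, 47]
Definition: a tree is height-balanced if, at every node, |h(left) - h(right)| <= 1 (empty subtree has height -1).
Bottom-up per-node check:
  node 47: h_left=-1, h_right=-1, diff=0 [OK], height=0
  node 43: h_left=-1, h_right=0, diff=1 [OK], height=1
  node 36: h_left=-1, h_right=1, diff=2 [FAIL (|-1-1|=2 > 1)], height=2
  node 22: h_left=-1, h_right=2, diff=3 [FAIL (|-1-2|=3 > 1)], height=3
  node 18: h_left=-1, h_right=3, diff=4 [FAIL (|-1-3|=4 > 1)], height=4
  node 13: h_left=-1, h_right=4, diff=5 [FAIL (|-1-4|=5 > 1)], height=5
  node 12: h_left=-1, h_right=5, diff=6 [FAIL (|-1-5|=6 > 1)], height=6
  node 9: h_left=-1, h_right=6, diff=7 [FAIL (|-1-6|=7 > 1)], height=7
Node 36 violates the condition: |-1 - 1| = 2 > 1.
Result: Not balanced


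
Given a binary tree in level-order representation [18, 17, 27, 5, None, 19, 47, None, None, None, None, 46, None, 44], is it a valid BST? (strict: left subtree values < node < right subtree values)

Level-order array: [18, 17, 27, 5, None, 19, 47, None, None, None, None, 46, None, 44]
Validate using subtree bounds (lo, hi): at each node, require lo < value < hi,
then recurse left with hi=value and right with lo=value.
Preorder trace (stopping at first violation):
  at node 18 with bounds (-inf, +inf): OK
  at node 17 with bounds (-inf, 18): OK
  at node 5 with bounds (-inf, 17): OK
  at node 27 with bounds (18, +inf): OK
  at node 19 with bounds (18, 27): OK
  at node 47 with bounds (27, +inf): OK
  at node 46 with bounds (27, 47): OK
  at node 44 with bounds (27, 46): OK
No violation found at any node.
Result: Valid BST


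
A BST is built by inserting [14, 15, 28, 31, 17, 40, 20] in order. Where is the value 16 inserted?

Starting tree (level order): [14, None, 15, None, 28, 17, 31, None, 20, None, 40]
Insertion path: 14 -> 15 -> 28 -> 17
Result: insert 16 as left child of 17
Final tree (level order): [14, None, 15, None, 28, 17, 31, 16, 20, None, 40]


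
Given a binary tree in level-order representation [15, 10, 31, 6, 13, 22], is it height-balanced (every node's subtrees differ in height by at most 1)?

Tree (level-order array): [15, 10, 31, 6, 13, 22]
Definition: a tree is height-balanced if, at every node, |h(left) - h(right)| <= 1 (empty subtree has height -1).
Bottom-up per-node check:
  node 6: h_left=-1, h_right=-1, diff=0 [OK], height=0
  node 13: h_left=-1, h_right=-1, diff=0 [OK], height=0
  node 10: h_left=0, h_right=0, diff=0 [OK], height=1
  node 22: h_left=-1, h_right=-1, diff=0 [OK], height=0
  node 31: h_left=0, h_right=-1, diff=1 [OK], height=1
  node 15: h_left=1, h_right=1, diff=0 [OK], height=2
All nodes satisfy the balance condition.
Result: Balanced
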